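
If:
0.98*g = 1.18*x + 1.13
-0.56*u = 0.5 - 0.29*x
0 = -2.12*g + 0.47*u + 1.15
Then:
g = 0.26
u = -1.28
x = -0.74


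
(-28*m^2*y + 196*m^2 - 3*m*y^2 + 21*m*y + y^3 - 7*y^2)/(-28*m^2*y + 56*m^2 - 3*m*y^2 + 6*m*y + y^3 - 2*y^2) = (y - 7)/(y - 2)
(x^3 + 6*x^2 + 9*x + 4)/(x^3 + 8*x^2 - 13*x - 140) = (x^3 + 6*x^2 + 9*x + 4)/(x^3 + 8*x^2 - 13*x - 140)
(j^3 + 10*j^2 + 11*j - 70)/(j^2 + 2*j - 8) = (j^2 + 12*j + 35)/(j + 4)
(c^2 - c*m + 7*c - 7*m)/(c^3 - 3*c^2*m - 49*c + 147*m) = (c - m)/(c^2 - 3*c*m - 7*c + 21*m)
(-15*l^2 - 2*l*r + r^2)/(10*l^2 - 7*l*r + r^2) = (3*l + r)/(-2*l + r)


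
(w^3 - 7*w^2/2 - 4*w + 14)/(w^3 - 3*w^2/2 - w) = (2*w^2 - 3*w - 14)/(w*(2*w + 1))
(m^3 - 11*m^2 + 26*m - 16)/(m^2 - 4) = (m^2 - 9*m + 8)/(m + 2)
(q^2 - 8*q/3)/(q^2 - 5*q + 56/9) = 3*q/(3*q - 7)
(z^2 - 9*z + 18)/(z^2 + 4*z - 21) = (z - 6)/(z + 7)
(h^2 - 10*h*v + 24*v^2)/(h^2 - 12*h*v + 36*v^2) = (-h + 4*v)/(-h + 6*v)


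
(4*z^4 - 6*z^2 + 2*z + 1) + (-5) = 4*z^4 - 6*z^2 + 2*z - 4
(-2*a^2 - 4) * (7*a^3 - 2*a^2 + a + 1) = -14*a^5 + 4*a^4 - 30*a^3 + 6*a^2 - 4*a - 4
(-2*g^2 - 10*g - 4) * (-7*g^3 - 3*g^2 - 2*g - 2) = 14*g^5 + 76*g^4 + 62*g^3 + 36*g^2 + 28*g + 8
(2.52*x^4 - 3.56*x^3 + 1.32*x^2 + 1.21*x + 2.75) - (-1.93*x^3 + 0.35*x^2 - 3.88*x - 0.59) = 2.52*x^4 - 1.63*x^3 + 0.97*x^2 + 5.09*x + 3.34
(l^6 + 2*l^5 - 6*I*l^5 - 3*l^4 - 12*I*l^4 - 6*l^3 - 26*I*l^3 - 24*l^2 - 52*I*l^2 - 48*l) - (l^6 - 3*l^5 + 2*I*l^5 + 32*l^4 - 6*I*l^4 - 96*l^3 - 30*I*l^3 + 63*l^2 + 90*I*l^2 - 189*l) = 5*l^5 - 8*I*l^5 - 35*l^4 - 6*I*l^4 + 90*l^3 + 4*I*l^3 - 87*l^2 - 142*I*l^2 + 141*l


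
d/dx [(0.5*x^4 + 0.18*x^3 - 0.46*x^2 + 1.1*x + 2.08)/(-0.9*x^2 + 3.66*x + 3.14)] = (-0.9*x^5 + 5.328*x^4 + 7.5976*x^3 + 1.002*x^2 + 0.8552*x - 4.1588)/(0.81*x^4 - 6.588*x^3 + 7.7436*x^2 + 22.9848*x + 9.8596)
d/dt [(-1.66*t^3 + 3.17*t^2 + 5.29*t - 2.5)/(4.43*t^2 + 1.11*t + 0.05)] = (-7.3538*t^4 - 3.6852*t^3 - 20.165*t^2 + 22.467*t + 3.0395)/(19.6249*t^4 + 9.8346*t^3 + 1.6751*t^2 + 0.111*t + 0.0025)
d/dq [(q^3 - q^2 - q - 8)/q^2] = (q^3 + q + 16)/q^3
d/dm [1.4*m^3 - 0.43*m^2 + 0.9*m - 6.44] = 4.2*m^2 - 0.86*m + 0.9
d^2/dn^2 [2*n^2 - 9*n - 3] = 4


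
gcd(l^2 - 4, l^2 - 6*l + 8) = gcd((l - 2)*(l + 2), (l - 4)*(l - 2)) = l - 2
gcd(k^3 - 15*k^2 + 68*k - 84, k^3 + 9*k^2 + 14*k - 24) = 1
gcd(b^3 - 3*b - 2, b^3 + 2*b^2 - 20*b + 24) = b - 2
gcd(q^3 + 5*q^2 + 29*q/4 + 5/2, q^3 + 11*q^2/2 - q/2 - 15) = q + 2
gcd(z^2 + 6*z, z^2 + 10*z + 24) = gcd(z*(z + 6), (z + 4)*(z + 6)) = z + 6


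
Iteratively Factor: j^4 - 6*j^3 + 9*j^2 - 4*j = (j)*(j^3 - 6*j^2 + 9*j - 4) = j*(j - 1)*(j^2 - 5*j + 4) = j*(j - 4)*(j - 1)*(j - 1)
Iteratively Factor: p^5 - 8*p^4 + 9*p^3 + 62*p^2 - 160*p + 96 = (p + 3)*(p^4 - 11*p^3 + 42*p^2 - 64*p + 32) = (p - 4)*(p + 3)*(p^3 - 7*p^2 + 14*p - 8) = (p - 4)^2*(p + 3)*(p^2 - 3*p + 2) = (p - 4)^2*(p - 2)*(p + 3)*(p - 1)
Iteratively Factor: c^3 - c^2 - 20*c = (c + 4)*(c^2 - 5*c) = (c - 5)*(c + 4)*(c)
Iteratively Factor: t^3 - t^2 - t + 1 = (t + 1)*(t^2 - 2*t + 1) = (t - 1)*(t + 1)*(t - 1)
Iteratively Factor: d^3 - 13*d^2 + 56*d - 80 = (d - 5)*(d^2 - 8*d + 16) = (d - 5)*(d - 4)*(d - 4)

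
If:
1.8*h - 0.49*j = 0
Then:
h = 0.272222222222222*j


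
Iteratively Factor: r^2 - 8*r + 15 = (r - 5)*(r - 3)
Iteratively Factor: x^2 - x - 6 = (x + 2)*(x - 3)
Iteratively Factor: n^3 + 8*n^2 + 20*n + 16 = (n + 4)*(n^2 + 4*n + 4) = (n + 2)*(n + 4)*(n + 2)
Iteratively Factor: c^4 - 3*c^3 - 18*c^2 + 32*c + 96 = (c + 3)*(c^3 - 6*c^2 + 32) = (c + 2)*(c + 3)*(c^2 - 8*c + 16) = (c - 4)*(c + 2)*(c + 3)*(c - 4)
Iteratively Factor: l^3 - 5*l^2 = (l)*(l^2 - 5*l) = l^2*(l - 5)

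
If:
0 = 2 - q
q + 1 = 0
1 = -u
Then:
No Solution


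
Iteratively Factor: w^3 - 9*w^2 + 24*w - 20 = (w - 2)*(w^2 - 7*w + 10) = (w - 5)*(w - 2)*(w - 2)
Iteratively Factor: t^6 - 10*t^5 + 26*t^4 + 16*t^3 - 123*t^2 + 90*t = (t - 3)*(t^5 - 7*t^4 + 5*t^3 + 31*t^2 - 30*t) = (t - 3)*(t + 2)*(t^4 - 9*t^3 + 23*t^2 - 15*t) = (t - 3)*(t - 1)*(t + 2)*(t^3 - 8*t^2 + 15*t) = t*(t - 3)*(t - 1)*(t + 2)*(t^2 - 8*t + 15) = t*(t - 5)*(t - 3)*(t - 1)*(t + 2)*(t - 3)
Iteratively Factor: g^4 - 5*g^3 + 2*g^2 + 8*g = (g + 1)*(g^3 - 6*g^2 + 8*g) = (g - 2)*(g + 1)*(g^2 - 4*g) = (g - 4)*(g - 2)*(g + 1)*(g)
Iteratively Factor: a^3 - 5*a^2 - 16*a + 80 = (a - 4)*(a^2 - a - 20) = (a - 4)*(a + 4)*(a - 5)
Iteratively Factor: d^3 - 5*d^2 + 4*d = (d - 4)*(d^2 - d) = (d - 4)*(d - 1)*(d)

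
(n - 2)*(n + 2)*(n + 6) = n^3 + 6*n^2 - 4*n - 24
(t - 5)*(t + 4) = t^2 - t - 20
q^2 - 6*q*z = q*(q - 6*z)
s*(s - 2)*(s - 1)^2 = s^4 - 4*s^3 + 5*s^2 - 2*s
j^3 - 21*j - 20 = (j - 5)*(j + 1)*(j + 4)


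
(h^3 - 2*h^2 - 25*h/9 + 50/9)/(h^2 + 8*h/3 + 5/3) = (3*h^2 - 11*h + 10)/(3*(h + 1))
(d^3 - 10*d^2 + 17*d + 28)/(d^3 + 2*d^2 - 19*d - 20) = (d - 7)/(d + 5)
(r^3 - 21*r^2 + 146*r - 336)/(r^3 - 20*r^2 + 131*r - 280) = (r - 6)/(r - 5)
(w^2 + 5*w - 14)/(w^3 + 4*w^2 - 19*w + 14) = 1/(w - 1)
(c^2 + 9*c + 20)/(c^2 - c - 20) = (c + 5)/(c - 5)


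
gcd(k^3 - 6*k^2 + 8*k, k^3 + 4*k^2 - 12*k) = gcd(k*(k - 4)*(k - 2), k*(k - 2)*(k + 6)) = k^2 - 2*k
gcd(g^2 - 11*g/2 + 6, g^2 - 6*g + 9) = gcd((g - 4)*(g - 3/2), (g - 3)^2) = 1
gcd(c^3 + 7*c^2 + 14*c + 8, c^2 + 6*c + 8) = c^2 + 6*c + 8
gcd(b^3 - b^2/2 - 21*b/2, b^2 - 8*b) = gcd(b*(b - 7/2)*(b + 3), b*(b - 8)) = b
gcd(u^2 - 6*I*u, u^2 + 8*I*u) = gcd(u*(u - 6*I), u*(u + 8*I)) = u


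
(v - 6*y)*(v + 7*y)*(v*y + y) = v^3*y + v^2*y^2 + v^2*y - 42*v*y^3 + v*y^2 - 42*y^3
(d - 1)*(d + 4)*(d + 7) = d^3 + 10*d^2 + 17*d - 28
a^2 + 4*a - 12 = (a - 2)*(a + 6)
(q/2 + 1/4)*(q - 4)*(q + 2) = q^3/2 - 3*q^2/4 - 9*q/2 - 2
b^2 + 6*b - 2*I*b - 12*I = (b + 6)*(b - 2*I)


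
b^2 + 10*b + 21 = (b + 3)*(b + 7)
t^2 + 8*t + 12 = (t + 2)*(t + 6)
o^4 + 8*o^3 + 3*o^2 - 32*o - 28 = (o - 2)*(o + 1)*(o + 2)*(o + 7)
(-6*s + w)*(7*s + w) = -42*s^2 + s*w + w^2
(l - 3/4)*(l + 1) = l^2 + l/4 - 3/4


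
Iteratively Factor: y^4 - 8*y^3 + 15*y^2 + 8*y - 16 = (y - 1)*(y^3 - 7*y^2 + 8*y + 16) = (y - 4)*(y - 1)*(y^2 - 3*y - 4) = (y - 4)^2*(y - 1)*(y + 1)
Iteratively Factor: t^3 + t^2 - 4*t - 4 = (t - 2)*(t^2 + 3*t + 2) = (t - 2)*(t + 2)*(t + 1)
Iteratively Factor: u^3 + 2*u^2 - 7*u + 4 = (u - 1)*(u^2 + 3*u - 4) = (u - 1)^2*(u + 4)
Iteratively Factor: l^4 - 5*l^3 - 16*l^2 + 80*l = (l - 4)*(l^3 - l^2 - 20*l) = l*(l - 4)*(l^2 - l - 20) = l*(l - 5)*(l - 4)*(l + 4)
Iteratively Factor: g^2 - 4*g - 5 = (g - 5)*(g + 1)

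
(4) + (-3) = 1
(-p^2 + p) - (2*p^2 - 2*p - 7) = -3*p^2 + 3*p + 7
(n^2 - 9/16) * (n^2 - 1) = n^4 - 25*n^2/16 + 9/16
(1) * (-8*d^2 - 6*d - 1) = -8*d^2 - 6*d - 1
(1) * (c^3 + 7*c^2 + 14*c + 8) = c^3 + 7*c^2 + 14*c + 8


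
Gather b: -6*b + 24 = 24 - 6*b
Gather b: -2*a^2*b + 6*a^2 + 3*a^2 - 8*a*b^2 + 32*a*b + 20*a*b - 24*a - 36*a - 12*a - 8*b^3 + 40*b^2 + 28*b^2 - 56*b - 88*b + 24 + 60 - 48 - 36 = 9*a^2 - 72*a - 8*b^3 + b^2*(68 - 8*a) + b*(-2*a^2 + 52*a - 144)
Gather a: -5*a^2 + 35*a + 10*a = -5*a^2 + 45*a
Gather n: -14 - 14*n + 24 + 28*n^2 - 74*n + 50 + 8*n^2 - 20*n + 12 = 36*n^2 - 108*n + 72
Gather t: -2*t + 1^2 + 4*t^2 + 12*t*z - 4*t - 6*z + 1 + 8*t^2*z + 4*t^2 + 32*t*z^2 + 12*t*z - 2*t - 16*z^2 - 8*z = t^2*(8*z + 8) + t*(32*z^2 + 24*z - 8) - 16*z^2 - 14*z + 2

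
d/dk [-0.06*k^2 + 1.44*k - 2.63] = 1.44 - 0.12*k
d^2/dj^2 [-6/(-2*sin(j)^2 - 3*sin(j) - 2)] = 6*(-16*sin(j)^4 - 18*sin(j)^3 + 31*sin(j)^2 + 42*sin(j) + 10)/(3*sin(j) - cos(2*j) + 3)^3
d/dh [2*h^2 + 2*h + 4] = 4*h + 2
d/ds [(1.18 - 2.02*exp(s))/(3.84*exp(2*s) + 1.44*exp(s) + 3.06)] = (7.7568*exp(2*s) - 9.0624*exp(s) - 7.8804)*exp(s)/(14.7456*exp(4*s) + 11.0592*exp(3*s) + 25.5744*exp(2*s) + 8.8128*exp(s) + 9.3636)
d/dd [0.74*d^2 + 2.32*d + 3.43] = 1.48*d + 2.32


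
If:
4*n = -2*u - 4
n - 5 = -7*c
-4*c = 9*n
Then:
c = 45/59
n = -20/59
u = -78/59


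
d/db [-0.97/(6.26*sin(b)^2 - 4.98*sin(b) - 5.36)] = (12.1444*sin(b) - 4.8306)*cos(b)/(-6.26*sin(b)^2 + 4.98*sin(b) + 5.36)^2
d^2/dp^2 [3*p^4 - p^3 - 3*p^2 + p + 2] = 36*p^2 - 6*p - 6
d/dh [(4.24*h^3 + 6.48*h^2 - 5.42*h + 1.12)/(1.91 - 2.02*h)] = (-17.1296*h^3 + 11.2056*h^2 + 24.7536*h - 8.0898)/(4.0804*h^2 - 7.7164*h + 3.6481)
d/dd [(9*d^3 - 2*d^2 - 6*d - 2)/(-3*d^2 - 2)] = (-27*d^4 - 72*d^2 - 4*d + 12)/(9*d^4 + 12*d^2 + 4)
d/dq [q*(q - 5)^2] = (q - 5)*(3*q - 5)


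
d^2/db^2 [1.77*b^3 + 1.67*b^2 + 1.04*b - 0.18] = 10.62*b + 3.34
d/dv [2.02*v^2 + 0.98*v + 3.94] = 4.04*v + 0.98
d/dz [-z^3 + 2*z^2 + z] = -3*z^2 + 4*z + 1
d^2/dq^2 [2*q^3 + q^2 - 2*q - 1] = 12*q + 2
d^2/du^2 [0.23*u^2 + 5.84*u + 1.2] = 0.460000000000000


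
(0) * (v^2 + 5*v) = 0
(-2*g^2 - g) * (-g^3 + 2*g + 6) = 2*g^5 + g^4 - 4*g^3 - 14*g^2 - 6*g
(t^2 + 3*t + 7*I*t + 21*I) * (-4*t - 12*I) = -4*t^3 - 12*t^2 - 40*I*t^2 + 84*t - 120*I*t + 252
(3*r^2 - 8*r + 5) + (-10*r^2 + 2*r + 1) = -7*r^2 - 6*r + 6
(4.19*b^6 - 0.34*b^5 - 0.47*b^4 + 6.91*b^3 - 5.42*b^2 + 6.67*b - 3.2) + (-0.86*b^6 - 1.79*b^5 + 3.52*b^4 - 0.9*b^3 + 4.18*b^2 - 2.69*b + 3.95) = 3.33*b^6 - 2.13*b^5 + 3.05*b^4 + 6.01*b^3 - 1.24*b^2 + 3.98*b + 0.75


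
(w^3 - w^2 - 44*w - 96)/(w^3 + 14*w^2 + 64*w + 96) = (w^2 - 5*w - 24)/(w^2 + 10*w + 24)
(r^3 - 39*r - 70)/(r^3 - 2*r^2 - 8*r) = (r^2 - 2*r - 35)/(r*(r - 4))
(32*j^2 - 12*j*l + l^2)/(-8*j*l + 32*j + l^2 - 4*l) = (-4*j + l)/(l - 4)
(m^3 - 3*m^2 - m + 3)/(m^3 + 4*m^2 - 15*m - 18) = (m - 1)/(m + 6)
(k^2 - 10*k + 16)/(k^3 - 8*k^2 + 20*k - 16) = (k - 8)/(k^2 - 6*k + 8)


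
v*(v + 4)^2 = v^3 + 8*v^2 + 16*v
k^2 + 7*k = k*(k + 7)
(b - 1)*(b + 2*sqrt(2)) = b^2 - b + 2*sqrt(2)*b - 2*sqrt(2)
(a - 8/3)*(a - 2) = a^2 - 14*a/3 + 16/3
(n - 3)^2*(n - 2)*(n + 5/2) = n^4 - 11*n^3/2 + n^2 + 69*n/2 - 45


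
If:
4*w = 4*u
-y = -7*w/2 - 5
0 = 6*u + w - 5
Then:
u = 5/7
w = 5/7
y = 15/2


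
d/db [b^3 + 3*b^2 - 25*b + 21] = 3*b^2 + 6*b - 25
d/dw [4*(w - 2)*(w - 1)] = 8*w - 12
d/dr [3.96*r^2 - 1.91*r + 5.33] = 7.92*r - 1.91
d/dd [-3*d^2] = -6*d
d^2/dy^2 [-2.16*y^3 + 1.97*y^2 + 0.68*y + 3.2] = 3.94 - 12.96*y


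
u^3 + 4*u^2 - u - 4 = (u - 1)*(u + 1)*(u + 4)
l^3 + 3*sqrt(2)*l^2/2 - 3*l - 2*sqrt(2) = (l - sqrt(2))*(l + sqrt(2)/2)*(l + 2*sqrt(2))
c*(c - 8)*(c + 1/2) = c^3 - 15*c^2/2 - 4*c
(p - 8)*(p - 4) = p^2 - 12*p + 32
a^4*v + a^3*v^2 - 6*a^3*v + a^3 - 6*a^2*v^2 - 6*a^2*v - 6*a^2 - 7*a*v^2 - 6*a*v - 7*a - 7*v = (a - 7)*(a + 1)*(a + v)*(a*v + 1)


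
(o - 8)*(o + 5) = o^2 - 3*o - 40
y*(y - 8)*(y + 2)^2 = y^4 - 4*y^3 - 28*y^2 - 32*y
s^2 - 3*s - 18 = (s - 6)*(s + 3)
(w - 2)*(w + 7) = w^2 + 5*w - 14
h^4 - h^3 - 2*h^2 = h^2*(h - 2)*(h + 1)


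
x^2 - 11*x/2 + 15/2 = (x - 3)*(x - 5/2)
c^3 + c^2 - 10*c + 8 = (c - 2)*(c - 1)*(c + 4)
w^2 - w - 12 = (w - 4)*(w + 3)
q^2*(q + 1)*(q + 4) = q^4 + 5*q^3 + 4*q^2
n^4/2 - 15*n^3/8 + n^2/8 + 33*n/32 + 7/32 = (n/2 + 1/4)*(n - 7/2)*(n - 1)*(n + 1/4)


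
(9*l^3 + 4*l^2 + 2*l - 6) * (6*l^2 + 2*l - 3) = 54*l^5 + 42*l^4 - 7*l^3 - 44*l^2 - 18*l + 18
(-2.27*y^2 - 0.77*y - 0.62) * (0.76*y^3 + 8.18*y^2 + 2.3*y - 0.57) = -1.7252*y^5 - 19.1538*y^4 - 11.9908*y^3 - 5.5487*y^2 - 0.9871*y + 0.3534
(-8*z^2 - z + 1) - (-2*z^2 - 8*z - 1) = -6*z^2 + 7*z + 2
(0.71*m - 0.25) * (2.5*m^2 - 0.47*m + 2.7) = 1.775*m^3 - 0.9587*m^2 + 2.0345*m - 0.675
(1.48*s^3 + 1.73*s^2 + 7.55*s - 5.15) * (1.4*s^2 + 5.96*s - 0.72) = 2.072*s^5 + 11.2428*s^4 + 19.8152*s^3 + 36.5424*s^2 - 36.13*s + 3.708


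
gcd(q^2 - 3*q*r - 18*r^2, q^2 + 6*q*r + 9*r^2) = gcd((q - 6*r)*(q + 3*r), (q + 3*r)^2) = q + 3*r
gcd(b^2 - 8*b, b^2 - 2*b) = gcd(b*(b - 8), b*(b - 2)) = b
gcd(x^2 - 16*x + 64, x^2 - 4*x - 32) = x - 8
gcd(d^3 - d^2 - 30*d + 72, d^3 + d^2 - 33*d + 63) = d - 3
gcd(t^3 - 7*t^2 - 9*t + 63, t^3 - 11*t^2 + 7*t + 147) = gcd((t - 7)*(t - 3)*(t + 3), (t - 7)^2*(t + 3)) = t^2 - 4*t - 21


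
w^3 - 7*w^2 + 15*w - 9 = (w - 3)^2*(w - 1)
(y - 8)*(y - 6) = y^2 - 14*y + 48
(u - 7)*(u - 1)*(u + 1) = u^3 - 7*u^2 - u + 7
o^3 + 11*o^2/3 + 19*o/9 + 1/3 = (o + 1/3)^2*(o + 3)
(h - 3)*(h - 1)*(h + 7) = h^3 + 3*h^2 - 25*h + 21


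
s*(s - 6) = s^2 - 6*s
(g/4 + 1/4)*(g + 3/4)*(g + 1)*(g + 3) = g^4/4 + 23*g^3/16 + 43*g^2/16 + 33*g/16 + 9/16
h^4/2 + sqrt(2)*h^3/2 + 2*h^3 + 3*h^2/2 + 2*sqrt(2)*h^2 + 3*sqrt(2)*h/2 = h*(h/2 + 1/2)*(h + 3)*(h + sqrt(2))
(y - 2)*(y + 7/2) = y^2 + 3*y/2 - 7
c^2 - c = c*(c - 1)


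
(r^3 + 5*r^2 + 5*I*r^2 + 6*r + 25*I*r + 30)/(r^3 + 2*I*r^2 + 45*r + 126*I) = (r^2 + r*(5 - I) - 5*I)/(r^2 - 4*I*r + 21)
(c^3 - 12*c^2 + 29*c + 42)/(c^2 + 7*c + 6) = (c^2 - 13*c + 42)/(c + 6)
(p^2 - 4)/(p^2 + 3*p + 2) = (p - 2)/(p + 1)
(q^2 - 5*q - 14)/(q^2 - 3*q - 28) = (q + 2)/(q + 4)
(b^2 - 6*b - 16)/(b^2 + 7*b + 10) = (b - 8)/(b + 5)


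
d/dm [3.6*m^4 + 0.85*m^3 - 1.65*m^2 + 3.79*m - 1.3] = 14.4*m^3 + 2.55*m^2 - 3.3*m + 3.79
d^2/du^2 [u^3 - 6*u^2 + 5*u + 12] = 6*u - 12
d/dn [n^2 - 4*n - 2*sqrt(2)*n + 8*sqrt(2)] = 2*n - 4 - 2*sqrt(2)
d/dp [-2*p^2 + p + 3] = 1 - 4*p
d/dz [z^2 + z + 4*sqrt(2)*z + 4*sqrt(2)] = 2*z + 1 + 4*sqrt(2)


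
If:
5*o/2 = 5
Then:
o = 2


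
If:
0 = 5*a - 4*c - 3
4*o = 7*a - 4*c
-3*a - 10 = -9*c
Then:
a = 67/33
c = 59/33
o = 233/132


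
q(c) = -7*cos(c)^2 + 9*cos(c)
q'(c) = 14*sin(c)*cos(c) - 9*sin(c) = (14*cos(c) - 9)*sin(c)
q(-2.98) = -15.70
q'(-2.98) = 3.67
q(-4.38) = -3.68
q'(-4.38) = -12.83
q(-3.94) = -9.69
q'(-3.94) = -13.44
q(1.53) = 0.36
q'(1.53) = -8.42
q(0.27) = 2.17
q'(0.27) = 1.20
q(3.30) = -15.71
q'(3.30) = 3.60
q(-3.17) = -15.99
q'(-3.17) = -0.65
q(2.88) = -15.23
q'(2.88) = -5.83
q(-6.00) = 2.19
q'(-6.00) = 1.24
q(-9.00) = -14.01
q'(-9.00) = 8.97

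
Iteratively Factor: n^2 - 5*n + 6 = (n - 3)*(n - 2)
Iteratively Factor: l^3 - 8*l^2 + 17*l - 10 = (l - 2)*(l^2 - 6*l + 5) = (l - 5)*(l - 2)*(l - 1)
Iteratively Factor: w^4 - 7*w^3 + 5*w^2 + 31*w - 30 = (w - 1)*(w^3 - 6*w^2 - w + 30) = (w - 3)*(w - 1)*(w^2 - 3*w - 10) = (w - 5)*(w - 3)*(w - 1)*(w + 2)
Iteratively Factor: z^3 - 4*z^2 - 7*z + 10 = (z + 2)*(z^2 - 6*z + 5) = (z - 5)*(z + 2)*(z - 1)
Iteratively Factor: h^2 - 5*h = (h)*(h - 5)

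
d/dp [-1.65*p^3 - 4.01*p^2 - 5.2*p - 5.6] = -4.95*p^2 - 8.02*p - 5.2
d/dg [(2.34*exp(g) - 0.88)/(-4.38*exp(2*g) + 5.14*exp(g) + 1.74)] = (10.2492*exp(2*g) - 7.7088*exp(g) + 8.5948)*exp(g)/(19.1844*exp(4*g) - 45.0264*exp(3*g) + 11.1772*exp(2*g) + 17.8872*exp(g) + 3.0276)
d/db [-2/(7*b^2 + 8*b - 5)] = 4*(7*b + 4)/(7*b^2 + 8*b - 5)^2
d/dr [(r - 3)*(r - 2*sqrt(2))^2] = (r - 2*sqrt(2))*(3*r - 6 - 2*sqrt(2))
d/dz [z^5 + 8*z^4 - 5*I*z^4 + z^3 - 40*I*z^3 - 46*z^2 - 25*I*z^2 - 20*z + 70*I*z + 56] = 5*z^4 + z^3*(32 - 20*I) + z^2*(3 - 120*I) + z*(-92 - 50*I) - 20 + 70*I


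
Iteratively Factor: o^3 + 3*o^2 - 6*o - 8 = (o + 1)*(o^2 + 2*o - 8) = (o + 1)*(o + 4)*(o - 2)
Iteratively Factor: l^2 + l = (l)*(l + 1)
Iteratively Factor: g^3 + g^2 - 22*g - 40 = (g + 2)*(g^2 - g - 20) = (g - 5)*(g + 2)*(g + 4)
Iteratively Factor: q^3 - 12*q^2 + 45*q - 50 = (q - 5)*(q^2 - 7*q + 10) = (q - 5)^2*(q - 2)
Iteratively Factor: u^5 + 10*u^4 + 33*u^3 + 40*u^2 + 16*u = (u + 4)*(u^4 + 6*u^3 + 9*u^2 + 4*u) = u*(u + 4)*(u^3 + 6*u^2 + 9*u + 4) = u*(u + 1)*(u + 4)*(u^2 + 5*u + 4) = u*(u + 1)^2*(u + 4)*(u + 4)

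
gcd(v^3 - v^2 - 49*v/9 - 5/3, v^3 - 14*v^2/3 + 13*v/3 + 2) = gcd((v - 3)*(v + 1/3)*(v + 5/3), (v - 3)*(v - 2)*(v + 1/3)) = v^2 - 8*v/3 - 1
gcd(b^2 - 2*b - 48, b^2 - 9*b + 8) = b - 8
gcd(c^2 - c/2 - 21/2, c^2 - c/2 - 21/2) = c^2 - c/2 - 21/2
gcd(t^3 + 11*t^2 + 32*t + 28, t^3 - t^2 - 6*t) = t + 2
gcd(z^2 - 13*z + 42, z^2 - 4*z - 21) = z - 7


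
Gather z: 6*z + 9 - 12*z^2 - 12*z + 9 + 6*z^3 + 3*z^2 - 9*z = 6*z^3 - 9*z^2 - 15*z + 18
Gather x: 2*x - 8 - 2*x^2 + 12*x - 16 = -2*x^2 + 14*x - 24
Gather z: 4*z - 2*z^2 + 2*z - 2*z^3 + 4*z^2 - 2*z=-2*z^3 + 2*z^2 + 4*z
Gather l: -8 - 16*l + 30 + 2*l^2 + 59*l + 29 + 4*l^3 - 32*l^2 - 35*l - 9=4*l^3 - 30*l^2 + 8*l + 42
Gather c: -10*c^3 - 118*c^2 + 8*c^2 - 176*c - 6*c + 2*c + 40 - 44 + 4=-10*c^3 - 110*c^2 - 180*c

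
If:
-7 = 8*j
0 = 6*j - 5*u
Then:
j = -7/8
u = -21/20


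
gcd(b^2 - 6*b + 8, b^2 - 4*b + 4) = b - 2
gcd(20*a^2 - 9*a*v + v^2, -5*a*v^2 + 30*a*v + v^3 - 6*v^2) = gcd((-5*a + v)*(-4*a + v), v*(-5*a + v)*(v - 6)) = -5*a + v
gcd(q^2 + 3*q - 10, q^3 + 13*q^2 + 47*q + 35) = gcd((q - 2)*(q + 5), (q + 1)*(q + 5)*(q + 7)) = q + 5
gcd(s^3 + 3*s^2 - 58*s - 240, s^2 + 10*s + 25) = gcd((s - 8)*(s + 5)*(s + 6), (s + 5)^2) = s + 5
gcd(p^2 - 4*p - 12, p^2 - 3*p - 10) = p + 2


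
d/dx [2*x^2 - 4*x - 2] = 4*x - 4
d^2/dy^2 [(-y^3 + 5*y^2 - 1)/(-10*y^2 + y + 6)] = 2*(11*y^3 - 582*y^2 + 78*y - 119)/(1000*y^6 - 300*y^5 - 1770*y^4 + 359*y^3 + 1062*y^2 - 108*y - 216)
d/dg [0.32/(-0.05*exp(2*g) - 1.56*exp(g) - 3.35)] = (0.032*exp(g) + 0.4992)*exp(g)/(0.05*exp(2*g) + 1.56*exp(g) + 3.35)^2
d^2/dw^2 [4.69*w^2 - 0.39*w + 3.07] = 9.38000000000000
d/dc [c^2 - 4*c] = 2*c - 4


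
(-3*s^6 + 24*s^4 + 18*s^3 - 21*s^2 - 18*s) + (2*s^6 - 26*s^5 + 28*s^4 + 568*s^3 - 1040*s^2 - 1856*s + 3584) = -s^6 - 26*s^5 + 52*s^4 + 586*s^3 - 1061*s^2 - 1874*s + 3584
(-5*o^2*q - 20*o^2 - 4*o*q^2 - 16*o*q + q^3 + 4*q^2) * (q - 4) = -5*o^2*q^2 + 80*o^2 - 4*o*q^3 + 64*o*q + q^4 - 16*q^2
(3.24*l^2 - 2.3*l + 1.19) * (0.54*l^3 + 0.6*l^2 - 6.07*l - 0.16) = 1.7496*l^5 + 0.702*l^4 - 20.4042*l^3 + 14.1566*l^2 - 6.8553*l - 0.1904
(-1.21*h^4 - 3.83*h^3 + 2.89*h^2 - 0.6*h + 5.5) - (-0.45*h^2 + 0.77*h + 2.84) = -1.21*h^4 - 3.83*h^3 + 3.34*h^2 - 1.37*h + 2.66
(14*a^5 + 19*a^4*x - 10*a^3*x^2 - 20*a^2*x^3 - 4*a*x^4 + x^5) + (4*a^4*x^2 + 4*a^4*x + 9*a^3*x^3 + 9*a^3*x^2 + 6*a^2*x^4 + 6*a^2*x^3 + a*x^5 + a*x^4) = 14*a^5 + 4*a^4*x^2 + 23*a^4*x + 9*a^3*x^3 - a^3*x^2 + 6*a^2*x^4 - 14*a^2*x^3 + a*x^5 - 3*a*x^4 + x^5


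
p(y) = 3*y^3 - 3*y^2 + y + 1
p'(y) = 9*y^2 - 6*y + 1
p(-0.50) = -0.62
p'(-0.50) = 6.25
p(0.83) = 1.48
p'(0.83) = 2.22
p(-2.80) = -91.18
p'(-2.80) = 88.36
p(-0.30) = 0.35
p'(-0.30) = 3.61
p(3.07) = 62.60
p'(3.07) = 67.40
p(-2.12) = -43.19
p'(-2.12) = 54.17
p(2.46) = 29.97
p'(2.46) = 40.70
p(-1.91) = -32.76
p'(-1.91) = 45.29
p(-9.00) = -2438.00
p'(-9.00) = 784.00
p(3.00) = 58.00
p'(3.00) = 64.00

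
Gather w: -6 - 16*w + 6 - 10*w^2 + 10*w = -10*w^2 - 6*w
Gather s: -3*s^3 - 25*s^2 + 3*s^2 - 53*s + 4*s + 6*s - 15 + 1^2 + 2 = -3*s^3 - 22*s^2 - 43*s - 12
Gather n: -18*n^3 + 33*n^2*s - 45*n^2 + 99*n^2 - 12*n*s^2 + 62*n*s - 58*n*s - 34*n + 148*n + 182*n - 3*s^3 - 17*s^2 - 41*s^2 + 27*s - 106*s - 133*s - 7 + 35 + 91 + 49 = -18*n^3 + n^2*(33*s + 54) + n*(-12*s^2 + 4*s + 296) - 3*s^3 - 58*s^2 - 212*s + 168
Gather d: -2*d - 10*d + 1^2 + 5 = 6 - 12*d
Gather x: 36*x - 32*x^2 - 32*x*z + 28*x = -32*x^2 + x*(64 - 32*z)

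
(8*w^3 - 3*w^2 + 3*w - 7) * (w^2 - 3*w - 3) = 8*w^5 - 27*w^4 - 12*w^3 - 7*w^2 + 12*w + 21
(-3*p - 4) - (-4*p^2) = 4*p^2 - 3*p - 4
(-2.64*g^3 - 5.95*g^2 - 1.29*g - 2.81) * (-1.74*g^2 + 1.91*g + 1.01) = 4.5936*g^5 + 5.3106*g^4 - 11.7863*g^3 - 3.584*g^2 - 6.67*g - 2.8381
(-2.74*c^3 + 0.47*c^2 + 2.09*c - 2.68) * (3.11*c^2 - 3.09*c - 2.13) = -8.5214*c^5 + 9.9283*c^4 + 10.8838*c^3 - 15.794*c^2 + 3.8295*c + 5.7084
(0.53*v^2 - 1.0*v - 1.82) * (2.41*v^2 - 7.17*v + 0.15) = 1.2773*v^4 - 6.2101*v^3 + 2.8633*v^2 + 12.8994*v - 0.273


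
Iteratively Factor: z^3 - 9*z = (z - 3)*(z^2 + 3*z) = (z - 3)*(z + 3)*(z)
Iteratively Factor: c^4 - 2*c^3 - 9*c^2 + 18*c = (c - 2)*(c^3 - 9*c) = c*(c - 2)*(c^2 - 9) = c*(c - 2)*(c + 3)*(c - 3)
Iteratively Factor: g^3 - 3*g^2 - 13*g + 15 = (g + 3)*(g^2 - 6*g + 5) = (g - 1)*(g + 3)*(g - 5)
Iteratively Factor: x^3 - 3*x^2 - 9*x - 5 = (x - 5)*(x^2 + 2*x + 1) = (x - 5)*(x + 1)*(x + 1)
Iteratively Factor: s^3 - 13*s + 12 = (s + 4)*(s^2 - 4*s + 3) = (s - 1)*(s + 4)*(s - 3)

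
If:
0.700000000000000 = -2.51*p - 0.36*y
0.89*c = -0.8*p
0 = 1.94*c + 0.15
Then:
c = -0.08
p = 0.09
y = -2.54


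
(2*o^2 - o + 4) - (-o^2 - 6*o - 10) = 3*o^2 + 5*o + 14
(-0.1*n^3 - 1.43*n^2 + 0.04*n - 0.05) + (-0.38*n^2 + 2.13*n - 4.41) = -0.1*n^3 - 1.81*n^2 + 2.17*n - 4.46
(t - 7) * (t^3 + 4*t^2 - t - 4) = t^4 - 3*t^3 - 29*t^2 + 3*t + 28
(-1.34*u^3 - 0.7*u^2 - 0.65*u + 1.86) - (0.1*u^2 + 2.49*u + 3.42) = -1.34*u^3 - 0.8*u^2 - 3.14*u - 1.56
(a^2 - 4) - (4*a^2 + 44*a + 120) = -3*a^2 - 44*a - 124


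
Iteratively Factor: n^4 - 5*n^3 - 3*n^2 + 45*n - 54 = (n + 3)*(n^3 - 8*n^2 + 21*n - 18) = (n - 2)*(n + 3)*(n^2 - 6*n + 9) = (n - 3)*(n - 2)*(n + 3)*(n - 3)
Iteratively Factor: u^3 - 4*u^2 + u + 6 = (u - 2)*(u^2 - 2*u - 3) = (u - 2)*(u + 1)*(u - 3)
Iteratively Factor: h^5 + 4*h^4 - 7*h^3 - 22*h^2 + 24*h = (h + 3)*(h^4 + h^3 - 10*h^2 + 8*h) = (h + 3)*(h + 4)*(h^3 - 3*h^2 + 2*h) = (h - 1)*(h + 3)*(h + 4)*(h^2 - 2*h) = (h - 2)*(h - 1)*(h + 3)*(h + 4)*(h)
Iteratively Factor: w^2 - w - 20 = (w + 4)*(w - 5)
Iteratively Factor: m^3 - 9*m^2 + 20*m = (m)*(m^2 - 9*m + 20) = m*(m - 4)*(m - 5)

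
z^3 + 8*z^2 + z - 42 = (z - 2)*(z + 3)*(z + 7)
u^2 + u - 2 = (u - 1)*(u + 2)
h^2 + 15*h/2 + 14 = (h + 7/2)*(h + 4)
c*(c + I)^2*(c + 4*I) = c^4 + 6*I*c^3 - 9*c^2 - 4*I*c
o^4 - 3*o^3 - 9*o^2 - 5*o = o*(o - 5)*(o + 1)^2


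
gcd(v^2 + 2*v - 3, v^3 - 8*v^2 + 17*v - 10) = v - 1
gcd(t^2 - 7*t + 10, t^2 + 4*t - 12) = t - 2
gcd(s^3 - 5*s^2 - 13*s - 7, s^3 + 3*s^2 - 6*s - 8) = s + 1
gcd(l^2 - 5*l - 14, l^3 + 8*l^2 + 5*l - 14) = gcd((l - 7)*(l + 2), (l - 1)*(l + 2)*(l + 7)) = l + 2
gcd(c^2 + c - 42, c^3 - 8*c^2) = 1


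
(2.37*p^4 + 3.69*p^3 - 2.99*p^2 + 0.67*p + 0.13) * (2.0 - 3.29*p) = -7.7973*p^5 - 7.4001*p^4 + 17.2171*p^3 - 8.1843*p^2 + 0.9123*p + 0.26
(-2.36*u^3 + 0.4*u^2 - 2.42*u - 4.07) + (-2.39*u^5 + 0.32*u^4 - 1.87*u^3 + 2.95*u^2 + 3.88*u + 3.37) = -2.39*u^5 + 0.32*u^4 - 4.23*u^3 + 3.35*u^2 + 1.46*u - 0.7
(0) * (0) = 0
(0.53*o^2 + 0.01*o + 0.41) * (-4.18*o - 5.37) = -2.2154*o^3 - 2.8879*o^2 - 1.7675*o - 2.2017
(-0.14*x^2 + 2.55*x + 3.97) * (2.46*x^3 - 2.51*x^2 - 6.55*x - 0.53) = -0.3444*x^5 + 6.6244*x^4 + 4.2827*x^3 - 26.593*x^2 - 27.355*x - 2.1041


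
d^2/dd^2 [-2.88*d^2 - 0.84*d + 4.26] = -5.76000000000000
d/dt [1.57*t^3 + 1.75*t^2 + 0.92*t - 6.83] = 4.71*t^2 + 3.5*t + 0.92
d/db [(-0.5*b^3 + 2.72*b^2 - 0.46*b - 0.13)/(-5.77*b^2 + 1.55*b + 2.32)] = (2.885*b^4 - 1.55*b^3 - 1.9182*b^2 + 11.1206*b - 0.8657)/(33.2929*b^4 - 17.887*b^3 - 24.3703*b^2 + 7.192*b + 5.3824)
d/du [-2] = 0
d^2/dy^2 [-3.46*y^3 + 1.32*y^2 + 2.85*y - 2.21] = 2.64 - 20.76*y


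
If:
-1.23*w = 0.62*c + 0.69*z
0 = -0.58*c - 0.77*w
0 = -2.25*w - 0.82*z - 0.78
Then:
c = 0.59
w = -0.44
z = 0.26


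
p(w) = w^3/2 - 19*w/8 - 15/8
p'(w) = 3*w^2/2 - 19/8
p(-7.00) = -156.75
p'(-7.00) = 71.12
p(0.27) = -2.51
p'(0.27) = -2.27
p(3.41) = 9.85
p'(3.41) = 15.07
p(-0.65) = -0.47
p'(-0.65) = -1.74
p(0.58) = -3.15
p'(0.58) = -1.87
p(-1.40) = 0.08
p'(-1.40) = 0.56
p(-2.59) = -4.41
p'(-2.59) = 7.69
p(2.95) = 3.95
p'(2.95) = 10.68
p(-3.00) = -8.25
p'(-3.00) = 11.12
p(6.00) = 91.88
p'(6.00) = 51.62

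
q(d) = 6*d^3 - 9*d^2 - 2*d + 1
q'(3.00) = 106.00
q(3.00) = 76.00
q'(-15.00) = 4318.00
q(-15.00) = -22244.00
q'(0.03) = -2.52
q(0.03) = 0.93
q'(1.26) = 3.90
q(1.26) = -3.81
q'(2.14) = 41.91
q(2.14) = 14.31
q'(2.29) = 51.17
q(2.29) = 21.28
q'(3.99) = 212.74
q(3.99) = 230.87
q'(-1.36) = 55.77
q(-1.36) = -28.02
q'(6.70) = 685.42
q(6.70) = 1388.17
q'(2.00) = 34.00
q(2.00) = 9.00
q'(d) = 18*d^2 - 18*d - 2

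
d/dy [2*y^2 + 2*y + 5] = 4*y + 2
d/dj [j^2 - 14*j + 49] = 2*j - 14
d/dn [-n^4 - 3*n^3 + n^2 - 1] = n*(-4*n^2 - 9*n + 2)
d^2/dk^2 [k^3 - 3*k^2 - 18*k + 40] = 6*k - 6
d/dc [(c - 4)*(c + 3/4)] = 2*c - 13/4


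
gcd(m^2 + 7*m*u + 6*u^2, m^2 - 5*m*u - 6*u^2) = m + u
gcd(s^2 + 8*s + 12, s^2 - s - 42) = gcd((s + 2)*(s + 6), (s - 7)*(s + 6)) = s + 6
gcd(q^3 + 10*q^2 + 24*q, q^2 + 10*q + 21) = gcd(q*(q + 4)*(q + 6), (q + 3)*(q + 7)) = 1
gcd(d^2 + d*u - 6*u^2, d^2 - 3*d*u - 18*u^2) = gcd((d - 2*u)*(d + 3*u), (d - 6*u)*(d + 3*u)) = d + 3*u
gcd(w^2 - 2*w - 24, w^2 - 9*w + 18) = w - 6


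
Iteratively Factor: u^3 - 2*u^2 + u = (u)*(u^2 - 2*u + 1) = u*(u - 1)*(u - 1)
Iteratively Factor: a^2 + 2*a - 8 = (a - 2)*(a + 4)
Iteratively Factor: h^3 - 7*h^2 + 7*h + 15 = (h + 1)*(h^2 - 8*h + 15) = (h - 5)*(h + 1)*(h - 3)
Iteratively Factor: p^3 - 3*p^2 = (p - 3)*(p^2) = p*(p - 3)*(p)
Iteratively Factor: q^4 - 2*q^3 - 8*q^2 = (q + 2)*(q^3 - 4*q^2) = q*(q + 2)*(q^2 - 4*q) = q^2*(q + 2)*(q - 4)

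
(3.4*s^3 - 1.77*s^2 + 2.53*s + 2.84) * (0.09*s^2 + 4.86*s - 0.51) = 0.306*s^5 + 16.3647*s^4 - 10.1085*s^3 + 13.4541*s^2 + 12.5121*s - 1.4484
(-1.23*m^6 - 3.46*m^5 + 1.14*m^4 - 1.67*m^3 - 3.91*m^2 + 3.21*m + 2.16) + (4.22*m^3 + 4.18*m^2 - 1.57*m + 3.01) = -1.23*m^6 - 3.46*m^5 + 1.14*m^4 + 2.55*m^3 + 0.27*m^2 + 1.64*m + 5.17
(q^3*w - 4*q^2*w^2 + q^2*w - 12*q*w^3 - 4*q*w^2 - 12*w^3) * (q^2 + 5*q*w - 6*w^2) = q^5*w + q^4*w^2 + q^4*w - 38*q^3*w^3 + q^3*w^2 - 36*q^2*w^4 - 38*q^2*w^3 + 72*q*w^5 - 36*q*w^4 + 72*w^5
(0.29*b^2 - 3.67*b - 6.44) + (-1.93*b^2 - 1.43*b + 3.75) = -1.64*b^2 - 5.1*b - 2.69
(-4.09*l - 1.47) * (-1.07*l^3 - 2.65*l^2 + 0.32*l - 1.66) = 4.3763*l^4 + 12.4114*l^3 + 2.5867*l^2 + 6.319*l + 2.4402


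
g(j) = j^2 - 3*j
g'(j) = 2*j - 3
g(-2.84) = 16.59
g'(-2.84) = -8.68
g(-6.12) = 55.81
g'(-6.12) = -15.24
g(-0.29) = 0.95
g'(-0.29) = -3.58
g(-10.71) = 146.83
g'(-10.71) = -24.42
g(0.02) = -0.06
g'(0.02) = -2.96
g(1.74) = -2.19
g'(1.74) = 0.48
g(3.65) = 2.37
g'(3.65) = 4.30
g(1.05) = -2.05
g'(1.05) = -0.90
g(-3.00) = 18.00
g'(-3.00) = -9.00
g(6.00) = 18.00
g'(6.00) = 9.00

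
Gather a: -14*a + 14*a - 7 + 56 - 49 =0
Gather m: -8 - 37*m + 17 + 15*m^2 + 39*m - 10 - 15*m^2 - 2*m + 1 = 0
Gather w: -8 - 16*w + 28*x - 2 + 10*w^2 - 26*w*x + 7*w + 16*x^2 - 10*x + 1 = 10*w^2 + w*(-26*x - 9) + 16*x^2 + 18*x - 9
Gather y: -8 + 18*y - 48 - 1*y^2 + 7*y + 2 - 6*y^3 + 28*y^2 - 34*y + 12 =-6*y^3 + 27*y^2 - 9*y - 42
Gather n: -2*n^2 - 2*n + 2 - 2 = -2*n^2 - 2*n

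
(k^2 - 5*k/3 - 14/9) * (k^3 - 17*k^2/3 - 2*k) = k^5 - 22*k^4/3 + 53*k^3/9 + 328*k^2/27 + 28*k/9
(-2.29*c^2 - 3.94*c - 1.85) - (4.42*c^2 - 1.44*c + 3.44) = -6.71*c^2 - 2.5*c - 5.29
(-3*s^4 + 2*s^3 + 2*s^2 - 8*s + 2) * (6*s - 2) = -18*s^5 + 18*s^4 + 8*s^3 - 52*s^2 + 28*s - 4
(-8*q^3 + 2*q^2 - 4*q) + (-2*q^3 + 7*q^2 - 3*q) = -10*q^3 + 9*q^2 - 7*q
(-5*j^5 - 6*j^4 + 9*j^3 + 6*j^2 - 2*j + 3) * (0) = 0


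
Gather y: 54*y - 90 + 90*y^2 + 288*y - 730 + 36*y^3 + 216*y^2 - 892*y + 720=36*y^3 + 306*y^2 - 550*y - 100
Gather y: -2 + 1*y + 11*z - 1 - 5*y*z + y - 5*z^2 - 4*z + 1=y*(2 - 5*z) - 5*z^2 + 7*z - 2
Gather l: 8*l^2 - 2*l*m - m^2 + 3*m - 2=8*l^2 - 2*l*m - m^2 + 3*m - 2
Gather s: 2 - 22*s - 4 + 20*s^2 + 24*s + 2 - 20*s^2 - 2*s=0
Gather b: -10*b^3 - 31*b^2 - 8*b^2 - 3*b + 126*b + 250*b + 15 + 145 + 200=-10*b^3 - 39*b^2 + 373*b + 360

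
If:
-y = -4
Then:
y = 4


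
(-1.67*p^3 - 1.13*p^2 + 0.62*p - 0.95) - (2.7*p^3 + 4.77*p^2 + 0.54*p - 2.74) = -4.37*p^3 - 5.9*p^2 + 0.08*p + 1.79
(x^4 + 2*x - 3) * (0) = 0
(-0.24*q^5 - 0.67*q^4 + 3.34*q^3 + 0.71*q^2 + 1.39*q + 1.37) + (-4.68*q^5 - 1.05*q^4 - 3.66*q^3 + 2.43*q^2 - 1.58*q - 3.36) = -4.92*q^5 - 1.72*q^4 - 0.32*q^3 + 3.14*q^2 - 0.19*q - 1.99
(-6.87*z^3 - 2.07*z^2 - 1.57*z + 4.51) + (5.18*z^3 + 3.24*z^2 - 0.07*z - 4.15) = -1.69*z^3 + 1.17*z^2 - 1.64*z + 0.359999999999999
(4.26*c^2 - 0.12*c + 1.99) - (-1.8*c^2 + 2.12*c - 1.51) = 6.06*c^2 - 2.24*c + 3.5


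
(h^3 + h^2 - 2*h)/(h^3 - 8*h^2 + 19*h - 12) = h*(h + 2)/(h^2 - 7*h + 12)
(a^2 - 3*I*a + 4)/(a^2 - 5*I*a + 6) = (a - 4*I)/(a - 6*I)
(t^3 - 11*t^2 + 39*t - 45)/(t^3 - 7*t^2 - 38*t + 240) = (t^2 - 6*t + 9)/(t^2 - 2*t - 48)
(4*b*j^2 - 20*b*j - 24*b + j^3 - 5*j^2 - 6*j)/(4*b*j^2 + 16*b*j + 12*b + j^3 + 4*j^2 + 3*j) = (j - 6)/(j + 3)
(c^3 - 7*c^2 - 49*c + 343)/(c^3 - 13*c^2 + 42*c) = (c^2 - 49)/(c*(c - 6))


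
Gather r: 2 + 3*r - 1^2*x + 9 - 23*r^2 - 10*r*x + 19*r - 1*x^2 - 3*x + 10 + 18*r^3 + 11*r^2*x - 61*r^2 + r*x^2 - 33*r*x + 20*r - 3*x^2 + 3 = 18*r^3 + r^2*(11*x - 84) + r*(x^2 - 43*x + 42) - 4*x^2 - 4*x + 24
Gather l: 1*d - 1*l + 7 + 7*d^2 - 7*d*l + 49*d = 7*d^2 + 50*d + l*(-7*d - 1) + 7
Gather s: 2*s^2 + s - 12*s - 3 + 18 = 2*s^2 - 11*s + 15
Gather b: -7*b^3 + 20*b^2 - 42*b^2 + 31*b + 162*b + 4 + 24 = -7*b^3 - 22*b^2 + 193*b + 28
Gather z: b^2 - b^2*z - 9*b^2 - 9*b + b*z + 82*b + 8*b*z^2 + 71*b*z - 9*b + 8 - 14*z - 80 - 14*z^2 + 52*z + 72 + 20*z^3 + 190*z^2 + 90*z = -8*b^2 + 64*b + 20*z^3 + z^2*(8*b + 176) + z*(-b^2 + 72*b + 128)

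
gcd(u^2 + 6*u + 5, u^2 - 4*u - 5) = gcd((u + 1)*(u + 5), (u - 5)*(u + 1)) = u + 1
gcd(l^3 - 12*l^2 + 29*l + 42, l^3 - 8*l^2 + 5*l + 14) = l^2 - 6*l - 7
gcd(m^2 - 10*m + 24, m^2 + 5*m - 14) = 1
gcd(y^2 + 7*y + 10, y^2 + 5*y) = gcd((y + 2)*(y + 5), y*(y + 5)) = y + 5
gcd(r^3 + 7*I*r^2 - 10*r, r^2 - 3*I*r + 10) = r + 2*I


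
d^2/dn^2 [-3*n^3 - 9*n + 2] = -18*n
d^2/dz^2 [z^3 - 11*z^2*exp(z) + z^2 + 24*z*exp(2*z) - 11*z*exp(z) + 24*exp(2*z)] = -11*z^2*exp(z) + 96*z*exp(2*z) - 55*z*exp(z) + 6*z + 192*exp(2*z) - 44*exp(z) + 2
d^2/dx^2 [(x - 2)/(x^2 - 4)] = 2/(x^3 + 6*x^2 + 12*x + 8)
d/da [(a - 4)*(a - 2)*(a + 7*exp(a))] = 7*a^2*exp(a) + 3*a^2 - 28*a*exp(a) - 12*a + 14*exp(a) + 8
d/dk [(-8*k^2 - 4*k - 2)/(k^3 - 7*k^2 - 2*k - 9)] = 2*(4*k^4 + 4*k^3 - 3*k^2 + 58*k + 16)/(k^6 - 14*k^5 + 45*k^4 + 10*k^3 + 130*k^2 + 36*k + 81)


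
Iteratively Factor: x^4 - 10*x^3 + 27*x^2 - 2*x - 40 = (x - 4)*(x^3 - 6*x^2 + 3*x + 10) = (x - 4)*(x - 2)*(x^2 - 4*x - 5) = (x - 4)*(x - 2)*(x + 1)*(x - 5)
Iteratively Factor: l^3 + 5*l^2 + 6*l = (l + 3)*(l^2 + 2*l) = l*(l + 3)*(l + 2)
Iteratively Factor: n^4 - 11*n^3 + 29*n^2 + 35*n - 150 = (n + 2)*(n^3 - 13*n^2 + 55*n - 75) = (n - 3)*(n + 2)*(n^2 - 10*n + 25) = (n - 5)*(n - 3)*(n + 2)*(n - 5)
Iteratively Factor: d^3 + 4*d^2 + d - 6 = (d + 3)*(d^2 + d - 2) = (d - 1)*(d + 3)*(d + 2)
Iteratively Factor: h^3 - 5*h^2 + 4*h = (h - 1)*(h^2 - 4*h) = (h - 4)*(h - 1)*(h)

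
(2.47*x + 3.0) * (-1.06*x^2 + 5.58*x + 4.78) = -2.6182*x^3 + 10.6026*x^2 + 28.5466*x + 14.34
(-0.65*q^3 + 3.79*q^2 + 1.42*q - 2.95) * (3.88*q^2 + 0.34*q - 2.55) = -2.522*q^5 + 14.4842*q^4 + 8.4557*q^3 - 20.6277*q^2 - 4.624*q + 7.5225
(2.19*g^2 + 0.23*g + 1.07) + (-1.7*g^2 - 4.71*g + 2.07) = 0.49*g^2 - 4.48*g + 3.14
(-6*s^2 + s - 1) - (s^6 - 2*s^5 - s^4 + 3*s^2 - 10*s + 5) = -s^6 + 2*s^5 + s^4 - 9*s^2 + 11*s - 6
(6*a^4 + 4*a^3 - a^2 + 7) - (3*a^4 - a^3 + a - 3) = 3*a^4 + 5*a^3 - a^2 - a + 10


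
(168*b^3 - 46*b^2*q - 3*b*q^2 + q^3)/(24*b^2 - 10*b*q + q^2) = 7*b + q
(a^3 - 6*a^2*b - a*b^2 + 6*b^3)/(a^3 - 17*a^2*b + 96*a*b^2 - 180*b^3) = (a^2 - b^2)/(a^2 - 11*a*b + 30*b^2)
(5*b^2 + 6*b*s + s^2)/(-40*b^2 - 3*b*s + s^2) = (b + s)/(-8*b + s)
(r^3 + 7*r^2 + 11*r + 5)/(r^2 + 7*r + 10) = (r^2 + 2*r + 1)/(r + 2)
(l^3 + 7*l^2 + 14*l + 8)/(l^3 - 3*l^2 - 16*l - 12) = (l + 4)/(l - 6)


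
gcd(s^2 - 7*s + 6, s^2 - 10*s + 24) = s - 6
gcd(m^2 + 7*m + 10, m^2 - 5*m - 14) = m + 2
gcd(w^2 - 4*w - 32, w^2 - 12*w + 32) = w - 8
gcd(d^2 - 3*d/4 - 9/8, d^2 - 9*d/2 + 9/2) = d - 3/2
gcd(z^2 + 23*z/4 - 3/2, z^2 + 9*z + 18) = z + 6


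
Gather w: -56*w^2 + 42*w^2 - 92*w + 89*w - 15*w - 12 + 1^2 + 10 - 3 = -14*w^2 - 18*w - 4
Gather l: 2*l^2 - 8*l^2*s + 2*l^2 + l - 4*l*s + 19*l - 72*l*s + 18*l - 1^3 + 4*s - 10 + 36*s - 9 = l^2*(4 - 8*s) + l*(38 - 76*s) + 40*s - 20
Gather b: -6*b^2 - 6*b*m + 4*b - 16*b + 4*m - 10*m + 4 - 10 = -6*b^2 + b*(-6*m - 12) - 6*m - 6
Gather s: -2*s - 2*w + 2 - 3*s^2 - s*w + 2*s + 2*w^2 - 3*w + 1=-3*s^2 - s*w + 2*w^2 - 5*w + 3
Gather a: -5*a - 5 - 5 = -5*a - 10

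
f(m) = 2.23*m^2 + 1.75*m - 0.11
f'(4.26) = 20.75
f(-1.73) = 3.54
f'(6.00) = 28.51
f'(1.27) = 7.41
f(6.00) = 90.67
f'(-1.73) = -5.97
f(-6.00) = 69.67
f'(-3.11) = -12.12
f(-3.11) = 16.02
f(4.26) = 47.81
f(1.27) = 5.71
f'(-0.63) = -1.06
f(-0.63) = -0.33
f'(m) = 4.46*m + 1.75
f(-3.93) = 27.45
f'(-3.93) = -15.78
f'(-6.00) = -25.01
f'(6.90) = 32.52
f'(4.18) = 20.39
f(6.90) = 118.14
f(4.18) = 46.17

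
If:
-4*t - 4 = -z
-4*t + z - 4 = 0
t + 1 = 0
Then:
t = -1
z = 0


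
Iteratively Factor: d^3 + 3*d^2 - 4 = (d + 2)*(d^2 + d - 2) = (d + 2)^2*(d - 1)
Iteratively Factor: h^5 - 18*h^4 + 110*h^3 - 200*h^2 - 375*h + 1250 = (h - 5)*(h^4 - 13*h^3 + 45*h^2 + 25*h - 250) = (h - 5)^2*(h^3 - 8*h^2 + 5*h + 50) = (h - 5)^3*(h^2 - 3*h - 10) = (h - 5)^3*(h + 2)*(h - 5)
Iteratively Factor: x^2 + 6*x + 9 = (x + 3)*(x + 3)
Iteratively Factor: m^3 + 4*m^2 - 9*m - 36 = (m + 4)*(m^2 - 9) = (m + 3)*(m + 4)*(m - 3)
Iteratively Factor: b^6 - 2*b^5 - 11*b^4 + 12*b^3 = (b - 1)*(b^5 - b^4 - 12*b^3) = (b - 4)*(b - 1)*(b^4 + 3*b^3) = b*(b - 4)*(b - 1)*(b^3 + 3*b^2) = b*(b - 4)*(b - 1)*(b + 3)*(b^2) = b^2*(b - 4)*(b - 1)*(b + 3)*(b)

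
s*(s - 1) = s^2 - s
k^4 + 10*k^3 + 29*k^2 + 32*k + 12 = (k + 1)^2*(k + 2)*(k + 6)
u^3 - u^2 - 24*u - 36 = (u - 6)*(u + 2)*(u + 3)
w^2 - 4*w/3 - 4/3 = (w - 2)*(w + 2/3)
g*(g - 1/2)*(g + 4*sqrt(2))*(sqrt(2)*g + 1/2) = sqrt(2)*g^4 - sqrt(2)*g^3/2 + 17*g^3/2 - 17*g^2/4 + 2*sqrt(2)*g^2 - sqrt(2)*g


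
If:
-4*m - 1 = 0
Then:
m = -1/4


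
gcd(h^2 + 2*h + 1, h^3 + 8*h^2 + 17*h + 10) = h + 1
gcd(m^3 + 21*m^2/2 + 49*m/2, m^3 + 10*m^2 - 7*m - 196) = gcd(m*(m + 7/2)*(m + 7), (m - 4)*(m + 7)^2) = m + 7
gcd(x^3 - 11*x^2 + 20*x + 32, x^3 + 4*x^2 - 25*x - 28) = x^2 - 3*x - 4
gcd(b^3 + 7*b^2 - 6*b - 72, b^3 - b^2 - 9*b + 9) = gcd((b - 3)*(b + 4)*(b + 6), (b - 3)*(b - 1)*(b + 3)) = b - 3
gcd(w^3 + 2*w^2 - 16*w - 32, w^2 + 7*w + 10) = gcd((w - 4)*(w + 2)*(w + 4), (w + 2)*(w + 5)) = w + 2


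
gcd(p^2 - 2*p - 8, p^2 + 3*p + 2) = p + 2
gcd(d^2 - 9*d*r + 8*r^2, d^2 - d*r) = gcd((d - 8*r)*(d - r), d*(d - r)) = -d + r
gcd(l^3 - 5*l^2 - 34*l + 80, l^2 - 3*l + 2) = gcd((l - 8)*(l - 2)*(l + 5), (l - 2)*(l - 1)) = l - 2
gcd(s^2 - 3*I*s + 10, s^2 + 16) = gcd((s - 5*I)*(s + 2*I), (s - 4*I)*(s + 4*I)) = 1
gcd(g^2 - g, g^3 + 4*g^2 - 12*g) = g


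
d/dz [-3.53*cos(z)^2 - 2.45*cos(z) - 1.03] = (7.06*cos(z) + 2.45)*sin(z)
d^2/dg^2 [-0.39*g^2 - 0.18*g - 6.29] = -0.780000000000000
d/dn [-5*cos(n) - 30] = 5*sin(n)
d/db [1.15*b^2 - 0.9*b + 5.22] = 2.3*b - 0.9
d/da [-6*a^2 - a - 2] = -12*a - 1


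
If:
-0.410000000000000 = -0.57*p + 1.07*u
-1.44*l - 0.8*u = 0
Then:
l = -0.555555555555556*u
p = 1.87719298245614*u + 0.719298245614035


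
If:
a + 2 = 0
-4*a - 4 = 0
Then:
No Solution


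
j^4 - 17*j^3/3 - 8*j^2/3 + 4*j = j*(j - 6)*(j - 2/3)*(j + 1)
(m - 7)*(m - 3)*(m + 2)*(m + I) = m^4 - 8*m^3 + I*m^3 + m^2 - 8*I*m^2 + 42*m + I*m + 42*I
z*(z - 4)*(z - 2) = z^3 - 6*z^2 + 8*z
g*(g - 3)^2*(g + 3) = g^4 - 3*g^3 - 9*g^2 + 27*g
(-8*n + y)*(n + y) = -8*n^2 - 7*n*y + y^2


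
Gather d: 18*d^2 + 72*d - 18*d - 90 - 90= 18*d^2 + 54*d - 180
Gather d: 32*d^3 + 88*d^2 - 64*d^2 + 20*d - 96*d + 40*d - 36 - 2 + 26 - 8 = 32*d^3 + 24*d^2 - 36*d - 20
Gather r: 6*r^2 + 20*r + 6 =6*r^2 + 20*r + 6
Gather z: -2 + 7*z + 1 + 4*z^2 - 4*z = 4*z^2 + 3*z - 1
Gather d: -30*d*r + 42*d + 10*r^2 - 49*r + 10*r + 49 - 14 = d*(42 - 30*r) + 10*r^2 - 39*r + 35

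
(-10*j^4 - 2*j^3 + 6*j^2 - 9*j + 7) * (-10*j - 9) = 100*j^5 + 110*j^4 - 42*j^3 + 36*j^2 + 11*j - 63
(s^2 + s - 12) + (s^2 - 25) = 2*s^2 + s - 37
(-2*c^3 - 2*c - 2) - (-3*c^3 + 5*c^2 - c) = c^3 - 5*c^2 - c - 2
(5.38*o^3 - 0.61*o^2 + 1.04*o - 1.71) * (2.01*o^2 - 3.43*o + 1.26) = 10.8138*o^5 - 19.6795*o^4 + 10.9615*o^3 - 7.7729*o^2 + 7.1757*o - 2.1546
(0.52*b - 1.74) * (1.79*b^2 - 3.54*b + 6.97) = 0.9308*b^3 - 4.9554*b^2 + 9.784*b - 12.1278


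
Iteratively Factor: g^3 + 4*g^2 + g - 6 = (g + 2)*(g^2 + 2*g - 3) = (g - 1)*(g + 2)*(g + 3)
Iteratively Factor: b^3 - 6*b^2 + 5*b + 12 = (b + 1)*(b^2 - 7*b + 12) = (b - 4)*(b + 1)*(b - 3)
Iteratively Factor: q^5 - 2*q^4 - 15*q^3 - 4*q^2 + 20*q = (q + 2)*(q^4 - 4*q^3 - 7*q^2 + 10*q) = (q + 2)^2*(q^3 - 6*q^2 + 5*q) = (q - 5)*(q + 2)^2*(q^2 - q) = (q - 5)*(q - 1)*(q + 2)^2*(q)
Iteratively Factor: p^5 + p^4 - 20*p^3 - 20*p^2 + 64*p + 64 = (p - 4)*(p^4 + 5*p^3 - 20*p - 16) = (p - 4)*(p - 2)*(p^3 + 7*p^2 + 14*p + 8) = (p - 4)*(p - 2)*(p + 1)*(p^2 + 6*p + 8) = (p - 4)*(p - 2)*(p + 1)*(p + 2)*(p + 4)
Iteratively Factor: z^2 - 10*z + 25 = (z - 5)*(z - 5)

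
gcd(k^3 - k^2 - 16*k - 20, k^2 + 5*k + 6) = k + 2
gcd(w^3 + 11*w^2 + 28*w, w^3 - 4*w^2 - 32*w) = w^2 + 4*w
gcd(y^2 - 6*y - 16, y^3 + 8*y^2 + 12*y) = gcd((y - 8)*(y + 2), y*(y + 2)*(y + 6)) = y + 2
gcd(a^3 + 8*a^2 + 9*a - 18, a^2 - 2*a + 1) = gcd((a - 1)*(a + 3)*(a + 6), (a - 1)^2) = a - 1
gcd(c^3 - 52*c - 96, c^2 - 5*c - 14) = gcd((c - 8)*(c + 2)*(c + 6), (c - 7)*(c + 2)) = c + 2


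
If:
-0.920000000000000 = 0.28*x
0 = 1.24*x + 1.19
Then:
No Solution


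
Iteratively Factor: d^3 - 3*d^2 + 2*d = (d)*(d^2 - 3*d + 2) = d*(d - 1)*(d - 2)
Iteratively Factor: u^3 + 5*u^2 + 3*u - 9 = (u + 3)*(u^2 + 2*u - 3) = (u - 1)*(u + 3)*(u + 3)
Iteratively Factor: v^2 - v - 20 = (v + 4)*(v - 5)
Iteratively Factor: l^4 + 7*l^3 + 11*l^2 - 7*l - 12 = (l + 3)*(l^3 + 4*l^2 - l - 4) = (l + 3)*(l + 4)*(l^2 - 1) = (l - 1)*(l + 3)*(l + 4)*(l + 1)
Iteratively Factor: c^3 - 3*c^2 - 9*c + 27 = (c - 3)*(c^2 - 9) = (c - 3)^2*(c + 3)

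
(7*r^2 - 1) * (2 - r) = -7*r^3 + 14*r^2 + r - 2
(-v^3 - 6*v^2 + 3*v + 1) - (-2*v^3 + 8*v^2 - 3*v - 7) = v^3 - 14*v^2 + 6*v + 8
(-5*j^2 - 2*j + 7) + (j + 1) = -5*j^2 - j + 8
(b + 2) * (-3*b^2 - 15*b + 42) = -3*b^3 - 21*b^2 + 12*b + 84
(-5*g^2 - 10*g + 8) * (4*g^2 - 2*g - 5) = -20*g^4 - 30*g^3 + 77*g^2 + 34*g - 40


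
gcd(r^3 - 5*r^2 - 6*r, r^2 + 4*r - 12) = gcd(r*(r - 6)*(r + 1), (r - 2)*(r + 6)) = 1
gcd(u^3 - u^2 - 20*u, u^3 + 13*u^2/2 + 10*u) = u^2 + 4*u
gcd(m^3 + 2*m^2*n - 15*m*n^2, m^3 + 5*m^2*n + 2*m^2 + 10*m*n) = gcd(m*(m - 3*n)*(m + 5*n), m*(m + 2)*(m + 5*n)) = m^2 + 5*m*n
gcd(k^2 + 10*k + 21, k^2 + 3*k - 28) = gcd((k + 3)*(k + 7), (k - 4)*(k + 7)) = k + 7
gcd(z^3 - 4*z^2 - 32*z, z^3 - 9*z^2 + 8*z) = z^2 - 8*z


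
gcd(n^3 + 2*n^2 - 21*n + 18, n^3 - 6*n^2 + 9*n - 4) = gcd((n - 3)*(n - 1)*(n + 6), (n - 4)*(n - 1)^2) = n - 1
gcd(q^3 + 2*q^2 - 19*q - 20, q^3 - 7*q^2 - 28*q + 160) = q^2 + q - 20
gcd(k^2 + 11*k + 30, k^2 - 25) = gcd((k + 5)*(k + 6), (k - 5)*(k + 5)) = k + 5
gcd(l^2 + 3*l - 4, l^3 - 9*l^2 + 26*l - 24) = 1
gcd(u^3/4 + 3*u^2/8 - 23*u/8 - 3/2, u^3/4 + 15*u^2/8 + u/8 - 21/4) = 1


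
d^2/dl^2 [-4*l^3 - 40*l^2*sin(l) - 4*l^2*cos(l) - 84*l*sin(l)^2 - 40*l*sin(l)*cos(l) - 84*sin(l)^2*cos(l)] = 40*l^2*sin(l) + 4*l^2*cos(l) + 16*l*sin(l) + 80*l*sin(2*l) - 160*l*cos(l) - 168*l*cos(2*l) - 24*l - 80*sin(l) - 168*sin(2*l) + 13*cos(l) - 80*cos(2*l) - 189*cos(3*l)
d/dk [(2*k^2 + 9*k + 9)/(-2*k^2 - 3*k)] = 3/k^2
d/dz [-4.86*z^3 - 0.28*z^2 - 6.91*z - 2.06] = -14.58*z^2 - 0.56*z - 6.91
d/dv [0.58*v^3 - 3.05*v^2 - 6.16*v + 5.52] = 1.74*v^2 - 6.1*v - 6.16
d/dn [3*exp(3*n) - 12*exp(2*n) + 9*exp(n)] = (9*exp(2*n) - 24*exp(n) + 9)*exp(n)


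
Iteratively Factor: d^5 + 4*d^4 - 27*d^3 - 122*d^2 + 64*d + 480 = (d - 2)*(d^4 + 6*d^3 - 15*d^2 - 152*d - 240) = (d - 2)*(d + 3)*(d^3 + 3*d^2 - 24*d - 80) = (d - 2)*(d + 3)*(d + 4)*(d^2 - d - 20) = (d - 5)*(d - 2)*(d + 3)*(d + 4)*(d + 4)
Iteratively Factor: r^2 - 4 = (r - 2)*(r + 2)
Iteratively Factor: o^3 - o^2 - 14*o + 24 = (o - 3)*(o^2 + 2*o - 8) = (o - 3)*(o + 4)*(o - 2)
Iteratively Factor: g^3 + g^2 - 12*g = (g)*(g^2 + g - 12) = g*(g + 4)*(g - 3)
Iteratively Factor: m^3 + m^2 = (m + 1)*(m^2) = m*(m + 1)*(m)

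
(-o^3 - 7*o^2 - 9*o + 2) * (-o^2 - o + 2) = o^5 + 8*o^4 + 14*o^3 - 7*o^2 - 20*o + 4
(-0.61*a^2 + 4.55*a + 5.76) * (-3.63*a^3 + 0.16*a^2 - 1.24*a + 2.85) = 2.2143*a^5 - 16.6141*a^4 - 19.4244*a^3 - 6.4589*a^2 + 5.8251*a + 16.416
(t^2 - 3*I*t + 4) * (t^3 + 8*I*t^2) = t^5 + 5*I*t^4 + 28*t^3 + 32*I*t^2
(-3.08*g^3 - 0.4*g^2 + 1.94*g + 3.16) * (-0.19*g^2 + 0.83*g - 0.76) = 0.5852*g^5 - 2.4804*g^4 + 1.6402*g^3 + 1.3138*g^2 + 1.1484*g - 2.4016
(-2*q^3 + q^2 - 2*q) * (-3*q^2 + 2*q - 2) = 6*q^5 - 7*q^4 + 12*q^3 - 6*q^2 + 4*q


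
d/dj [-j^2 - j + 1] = -2*j - 1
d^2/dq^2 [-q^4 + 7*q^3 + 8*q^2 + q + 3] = -12*q^2 + 42*q + 16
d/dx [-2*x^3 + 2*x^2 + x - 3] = -6*x^2 + 4*x + 1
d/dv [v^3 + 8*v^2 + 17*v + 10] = 3*v^2 + 16*v + 17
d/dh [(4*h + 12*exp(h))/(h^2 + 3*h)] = 4*(h*(h + 3)*(3*exp(h) + 1) - (h + 3*exp(h))*(2*h + 3))/(h^2*(h + 3)^2)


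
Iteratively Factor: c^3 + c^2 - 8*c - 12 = (c - 3)*(c^2 + 4*c + 4) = (c - 3)*(c + 2)*(c + 2)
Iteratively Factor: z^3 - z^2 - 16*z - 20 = (z - 5)*(z^2 + 4*z + 4) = (z - 5)*(z + 2)*(z + 2)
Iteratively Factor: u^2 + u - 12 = (u + 4)*(u - 3)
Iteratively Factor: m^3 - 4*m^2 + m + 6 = (m + 1)*(m^2 - 5*m + 6) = (m - 2)*(m + 1)*(m - 3)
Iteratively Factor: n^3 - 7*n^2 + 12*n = (n - 4)*(n^2 - 3*n) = n*(n - 4)*(n - 3)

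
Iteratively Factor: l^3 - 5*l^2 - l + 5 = (l + 1)*(l^2 - 6*l + 5) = (l - 5)*(l + 1)*(l - 1)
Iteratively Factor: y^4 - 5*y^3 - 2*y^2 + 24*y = (y - 3)*(y^3 - 2*y^2 - 8*y) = (y - 4)*(y - 3)*(y^2 + 2*y) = y*(y - 4)*(y - 3)*(y + 2)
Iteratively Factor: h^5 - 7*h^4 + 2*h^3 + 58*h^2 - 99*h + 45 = (h - 1)*(h^4 - 6*h^3 - 4*h^2 + 54*h - 45) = (h - 3)*(h - 1)*(h^3 - 3*h^2 - 13*h + 15) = (h - 3)*(h - 1)^2*(h^2 - 2*h - 15) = (h - 5)*(h - 3)*(h - 1)^2*(h + 3)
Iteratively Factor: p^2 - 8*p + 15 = (p - 5)*(p - 3)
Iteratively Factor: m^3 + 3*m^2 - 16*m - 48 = (m - 4)*(m^2 + 7*m + 12) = (m - 4)*(m + 3)*(m + 4)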